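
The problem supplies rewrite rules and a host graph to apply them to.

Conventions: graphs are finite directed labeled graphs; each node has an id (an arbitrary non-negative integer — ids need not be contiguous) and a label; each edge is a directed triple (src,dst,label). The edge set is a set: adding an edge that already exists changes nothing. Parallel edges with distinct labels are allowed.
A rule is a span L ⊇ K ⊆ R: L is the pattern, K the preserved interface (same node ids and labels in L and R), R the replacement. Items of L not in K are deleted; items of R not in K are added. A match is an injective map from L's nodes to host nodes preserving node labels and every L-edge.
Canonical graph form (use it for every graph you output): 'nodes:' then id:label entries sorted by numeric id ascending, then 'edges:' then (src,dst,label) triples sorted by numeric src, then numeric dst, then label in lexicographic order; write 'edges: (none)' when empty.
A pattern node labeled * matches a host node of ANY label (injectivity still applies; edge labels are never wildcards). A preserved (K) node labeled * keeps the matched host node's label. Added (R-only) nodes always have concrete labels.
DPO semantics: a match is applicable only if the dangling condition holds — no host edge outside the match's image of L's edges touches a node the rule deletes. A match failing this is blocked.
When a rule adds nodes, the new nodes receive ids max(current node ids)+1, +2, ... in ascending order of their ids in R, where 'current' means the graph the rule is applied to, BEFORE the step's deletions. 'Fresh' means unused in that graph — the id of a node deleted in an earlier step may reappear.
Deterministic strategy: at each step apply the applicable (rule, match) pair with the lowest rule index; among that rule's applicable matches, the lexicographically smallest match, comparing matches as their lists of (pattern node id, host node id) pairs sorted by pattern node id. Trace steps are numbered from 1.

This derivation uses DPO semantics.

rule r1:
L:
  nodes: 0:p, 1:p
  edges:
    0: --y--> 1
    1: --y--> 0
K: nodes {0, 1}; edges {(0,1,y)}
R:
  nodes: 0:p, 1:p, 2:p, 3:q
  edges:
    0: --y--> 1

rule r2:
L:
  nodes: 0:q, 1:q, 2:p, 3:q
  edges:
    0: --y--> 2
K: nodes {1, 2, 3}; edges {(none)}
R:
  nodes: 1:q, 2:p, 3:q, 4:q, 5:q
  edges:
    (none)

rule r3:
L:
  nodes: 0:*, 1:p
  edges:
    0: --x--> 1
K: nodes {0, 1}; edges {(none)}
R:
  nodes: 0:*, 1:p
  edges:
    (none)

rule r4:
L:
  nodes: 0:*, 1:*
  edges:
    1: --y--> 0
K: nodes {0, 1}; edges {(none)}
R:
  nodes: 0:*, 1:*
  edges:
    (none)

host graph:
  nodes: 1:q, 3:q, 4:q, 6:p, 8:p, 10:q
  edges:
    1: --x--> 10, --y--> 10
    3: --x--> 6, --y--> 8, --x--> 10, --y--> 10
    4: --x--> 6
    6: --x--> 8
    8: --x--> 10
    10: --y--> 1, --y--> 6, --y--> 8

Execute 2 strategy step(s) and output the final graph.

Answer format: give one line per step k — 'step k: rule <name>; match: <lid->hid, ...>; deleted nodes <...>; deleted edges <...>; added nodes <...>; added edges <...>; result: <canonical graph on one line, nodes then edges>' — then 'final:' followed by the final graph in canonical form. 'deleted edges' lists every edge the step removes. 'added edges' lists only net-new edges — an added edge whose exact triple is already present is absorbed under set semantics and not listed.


step 1: rule r3; match: 0->3, 1->6; deleted nodes (none); deleted edges (3,6,x); added nodes (none); added edges (none); result: nodes: 1:q, 3:q, 4:q, 6:p, 8:p, 10:q edges: (1,10,x); (1,10,y); (3,8,y); (3,10,x); (3,10,y); (4,6,x); (6,8,x); (8,10,x); (10,1,y); (10,6,y); (10,8,y)
step 2: rule r3; match: 0->4, 1->6; deleted nodes (none); deleted edges (4,6,x); added nodes (none); added edges (none); result: nodes: 1:q, 3:q, 4:q, 6:p, 8:p, 10:q edges: (1,10,x); (1,10,y); (3,8,y); (3,10,x); (3,10,y); (6,8,x); (8,10,x); (10,1,y); (10,6,y); (10,8,y)
final:
nodes: 1:q, 3:q, 4:q, 6:p, 8:p, 10:q
edges: (1,10,x); (1,10,y); (3,8,y); (3,10,x); (3,10,y); (6,8,x); (8,10,x); (10,1,y); (10,6,y); (10,8,y)


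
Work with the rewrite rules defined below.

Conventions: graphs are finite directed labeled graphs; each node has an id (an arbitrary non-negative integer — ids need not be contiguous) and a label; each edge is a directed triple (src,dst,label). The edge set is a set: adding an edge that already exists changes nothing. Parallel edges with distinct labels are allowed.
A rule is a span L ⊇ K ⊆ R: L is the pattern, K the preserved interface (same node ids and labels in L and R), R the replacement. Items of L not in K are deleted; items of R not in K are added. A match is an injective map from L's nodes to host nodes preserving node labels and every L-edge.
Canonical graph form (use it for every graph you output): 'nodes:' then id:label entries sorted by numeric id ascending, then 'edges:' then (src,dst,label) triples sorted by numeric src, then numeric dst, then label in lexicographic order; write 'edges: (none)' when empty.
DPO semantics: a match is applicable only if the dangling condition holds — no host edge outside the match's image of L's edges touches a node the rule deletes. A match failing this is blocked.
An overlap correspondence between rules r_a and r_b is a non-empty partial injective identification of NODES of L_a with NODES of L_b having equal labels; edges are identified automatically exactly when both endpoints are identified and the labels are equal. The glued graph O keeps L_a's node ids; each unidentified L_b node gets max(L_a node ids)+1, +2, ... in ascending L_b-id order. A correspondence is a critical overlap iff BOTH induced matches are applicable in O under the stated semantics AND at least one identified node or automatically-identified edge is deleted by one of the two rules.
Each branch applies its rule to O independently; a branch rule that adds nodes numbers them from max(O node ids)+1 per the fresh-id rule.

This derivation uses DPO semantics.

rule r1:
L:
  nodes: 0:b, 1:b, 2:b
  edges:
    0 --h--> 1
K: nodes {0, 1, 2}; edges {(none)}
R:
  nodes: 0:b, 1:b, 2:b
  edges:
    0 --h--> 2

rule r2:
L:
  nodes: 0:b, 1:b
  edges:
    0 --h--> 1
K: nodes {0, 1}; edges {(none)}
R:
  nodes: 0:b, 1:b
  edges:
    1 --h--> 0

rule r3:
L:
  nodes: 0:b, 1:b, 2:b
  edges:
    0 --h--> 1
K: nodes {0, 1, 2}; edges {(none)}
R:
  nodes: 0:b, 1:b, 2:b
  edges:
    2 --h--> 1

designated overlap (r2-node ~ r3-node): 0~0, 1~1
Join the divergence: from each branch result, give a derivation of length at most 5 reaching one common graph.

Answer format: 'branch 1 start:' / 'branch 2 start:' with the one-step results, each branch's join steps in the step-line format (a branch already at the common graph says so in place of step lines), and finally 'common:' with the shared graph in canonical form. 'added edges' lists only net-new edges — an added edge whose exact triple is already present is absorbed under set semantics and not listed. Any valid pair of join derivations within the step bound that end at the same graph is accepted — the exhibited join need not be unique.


branch 1 start:
nodes: 0:b, 1:b, 2:b
edges: (1,0,h)
branch 2 start:
nodes: 0:b, 1:b, 2:b
edges: (2,1,h)
branch 1 step 1: rule r2; match: 0->1, 1->0; deleted nodes (none); deleted edges (1,0,h); added nodes (none); added edges (0,1,h); result: nodes: 0:b, 1:b, 2:b edges: (0,1,h)
branch 2 step 1: rule r3; match: 0->2, 1->1, 2->0; deleted nodes (none); deleted edges (2,1,h); added nodes (none); added edges (0,1,h); result: nodes: 0:b, 1:b, 2:b edges: (0,1,h)
common:
nodes: 0:b, 1:b, 2:b
edges: (0,1,h)


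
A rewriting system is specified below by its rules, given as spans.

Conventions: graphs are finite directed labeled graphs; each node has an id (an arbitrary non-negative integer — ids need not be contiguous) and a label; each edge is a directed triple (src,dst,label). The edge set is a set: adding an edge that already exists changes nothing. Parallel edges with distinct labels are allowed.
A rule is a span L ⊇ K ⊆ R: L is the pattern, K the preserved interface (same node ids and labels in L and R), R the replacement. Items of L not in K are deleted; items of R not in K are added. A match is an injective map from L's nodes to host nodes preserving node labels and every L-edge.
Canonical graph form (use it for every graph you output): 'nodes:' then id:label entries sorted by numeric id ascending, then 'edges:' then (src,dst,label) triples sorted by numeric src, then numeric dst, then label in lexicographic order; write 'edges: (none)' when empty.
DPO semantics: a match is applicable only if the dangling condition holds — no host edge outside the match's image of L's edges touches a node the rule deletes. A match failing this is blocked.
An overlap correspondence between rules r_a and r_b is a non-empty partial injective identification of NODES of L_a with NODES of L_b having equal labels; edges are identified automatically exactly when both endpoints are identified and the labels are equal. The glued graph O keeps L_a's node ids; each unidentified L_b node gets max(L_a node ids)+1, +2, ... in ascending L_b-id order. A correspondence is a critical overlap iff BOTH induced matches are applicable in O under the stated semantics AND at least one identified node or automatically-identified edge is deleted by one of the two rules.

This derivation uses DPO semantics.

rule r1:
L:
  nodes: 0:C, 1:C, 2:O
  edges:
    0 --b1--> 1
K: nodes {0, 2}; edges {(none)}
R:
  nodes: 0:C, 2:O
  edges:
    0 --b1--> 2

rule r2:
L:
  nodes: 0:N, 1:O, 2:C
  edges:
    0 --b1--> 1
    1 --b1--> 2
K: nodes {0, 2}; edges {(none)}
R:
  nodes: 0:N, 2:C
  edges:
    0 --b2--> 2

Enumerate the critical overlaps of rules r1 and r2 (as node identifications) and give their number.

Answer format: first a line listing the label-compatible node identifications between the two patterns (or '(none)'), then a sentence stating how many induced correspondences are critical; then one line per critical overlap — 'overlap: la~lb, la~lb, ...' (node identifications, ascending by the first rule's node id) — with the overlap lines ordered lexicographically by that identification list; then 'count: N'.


label-compatible node identifications between L(r1) and L(r2): 0~2, 1~2, 2~1
2 of the induced correspondences are critical overlaps of r1 and r2.
overlap: 0~2, 2~1
overlap: 2~1
count: 2


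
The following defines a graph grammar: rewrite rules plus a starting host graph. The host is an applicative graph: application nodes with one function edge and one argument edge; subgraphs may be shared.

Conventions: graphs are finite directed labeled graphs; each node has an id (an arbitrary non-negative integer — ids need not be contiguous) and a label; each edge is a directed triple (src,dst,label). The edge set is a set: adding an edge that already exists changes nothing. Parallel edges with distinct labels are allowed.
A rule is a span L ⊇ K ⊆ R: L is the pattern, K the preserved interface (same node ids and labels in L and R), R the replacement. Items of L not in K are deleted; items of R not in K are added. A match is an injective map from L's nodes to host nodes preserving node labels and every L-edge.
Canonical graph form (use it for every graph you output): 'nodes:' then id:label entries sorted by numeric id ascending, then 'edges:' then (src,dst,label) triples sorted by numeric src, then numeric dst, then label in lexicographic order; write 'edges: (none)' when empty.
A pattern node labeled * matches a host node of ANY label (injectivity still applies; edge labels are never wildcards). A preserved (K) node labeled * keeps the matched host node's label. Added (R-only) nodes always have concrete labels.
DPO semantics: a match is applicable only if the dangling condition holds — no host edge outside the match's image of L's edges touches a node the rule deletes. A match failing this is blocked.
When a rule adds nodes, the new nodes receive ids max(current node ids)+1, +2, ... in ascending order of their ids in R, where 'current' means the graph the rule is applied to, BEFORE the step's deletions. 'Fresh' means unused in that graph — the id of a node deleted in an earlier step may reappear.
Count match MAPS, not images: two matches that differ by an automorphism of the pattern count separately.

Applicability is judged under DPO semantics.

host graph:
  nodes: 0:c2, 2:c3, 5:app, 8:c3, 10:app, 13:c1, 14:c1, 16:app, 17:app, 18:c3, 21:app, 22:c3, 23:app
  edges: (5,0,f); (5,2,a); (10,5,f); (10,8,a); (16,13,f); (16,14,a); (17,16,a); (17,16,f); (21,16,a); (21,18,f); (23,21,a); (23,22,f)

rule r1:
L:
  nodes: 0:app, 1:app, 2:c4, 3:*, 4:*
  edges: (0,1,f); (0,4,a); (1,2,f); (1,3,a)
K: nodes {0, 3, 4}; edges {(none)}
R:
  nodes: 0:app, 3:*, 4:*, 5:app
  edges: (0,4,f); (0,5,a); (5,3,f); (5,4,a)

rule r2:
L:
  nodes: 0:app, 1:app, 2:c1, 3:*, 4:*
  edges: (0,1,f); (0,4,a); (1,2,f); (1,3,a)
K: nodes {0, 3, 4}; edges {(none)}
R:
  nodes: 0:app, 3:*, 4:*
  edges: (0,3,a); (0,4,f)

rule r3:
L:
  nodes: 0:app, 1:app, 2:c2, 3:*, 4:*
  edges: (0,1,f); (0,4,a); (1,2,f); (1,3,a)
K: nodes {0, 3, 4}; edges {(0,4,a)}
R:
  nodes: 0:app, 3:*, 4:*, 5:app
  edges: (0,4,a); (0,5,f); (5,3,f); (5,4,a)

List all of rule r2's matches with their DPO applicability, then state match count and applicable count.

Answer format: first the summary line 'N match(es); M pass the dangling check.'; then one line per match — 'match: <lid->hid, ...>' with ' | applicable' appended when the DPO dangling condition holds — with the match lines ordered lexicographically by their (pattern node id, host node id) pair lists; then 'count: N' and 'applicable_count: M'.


0 match(es); 0 pass the dangling check.
count: 0
applicable_count: 0


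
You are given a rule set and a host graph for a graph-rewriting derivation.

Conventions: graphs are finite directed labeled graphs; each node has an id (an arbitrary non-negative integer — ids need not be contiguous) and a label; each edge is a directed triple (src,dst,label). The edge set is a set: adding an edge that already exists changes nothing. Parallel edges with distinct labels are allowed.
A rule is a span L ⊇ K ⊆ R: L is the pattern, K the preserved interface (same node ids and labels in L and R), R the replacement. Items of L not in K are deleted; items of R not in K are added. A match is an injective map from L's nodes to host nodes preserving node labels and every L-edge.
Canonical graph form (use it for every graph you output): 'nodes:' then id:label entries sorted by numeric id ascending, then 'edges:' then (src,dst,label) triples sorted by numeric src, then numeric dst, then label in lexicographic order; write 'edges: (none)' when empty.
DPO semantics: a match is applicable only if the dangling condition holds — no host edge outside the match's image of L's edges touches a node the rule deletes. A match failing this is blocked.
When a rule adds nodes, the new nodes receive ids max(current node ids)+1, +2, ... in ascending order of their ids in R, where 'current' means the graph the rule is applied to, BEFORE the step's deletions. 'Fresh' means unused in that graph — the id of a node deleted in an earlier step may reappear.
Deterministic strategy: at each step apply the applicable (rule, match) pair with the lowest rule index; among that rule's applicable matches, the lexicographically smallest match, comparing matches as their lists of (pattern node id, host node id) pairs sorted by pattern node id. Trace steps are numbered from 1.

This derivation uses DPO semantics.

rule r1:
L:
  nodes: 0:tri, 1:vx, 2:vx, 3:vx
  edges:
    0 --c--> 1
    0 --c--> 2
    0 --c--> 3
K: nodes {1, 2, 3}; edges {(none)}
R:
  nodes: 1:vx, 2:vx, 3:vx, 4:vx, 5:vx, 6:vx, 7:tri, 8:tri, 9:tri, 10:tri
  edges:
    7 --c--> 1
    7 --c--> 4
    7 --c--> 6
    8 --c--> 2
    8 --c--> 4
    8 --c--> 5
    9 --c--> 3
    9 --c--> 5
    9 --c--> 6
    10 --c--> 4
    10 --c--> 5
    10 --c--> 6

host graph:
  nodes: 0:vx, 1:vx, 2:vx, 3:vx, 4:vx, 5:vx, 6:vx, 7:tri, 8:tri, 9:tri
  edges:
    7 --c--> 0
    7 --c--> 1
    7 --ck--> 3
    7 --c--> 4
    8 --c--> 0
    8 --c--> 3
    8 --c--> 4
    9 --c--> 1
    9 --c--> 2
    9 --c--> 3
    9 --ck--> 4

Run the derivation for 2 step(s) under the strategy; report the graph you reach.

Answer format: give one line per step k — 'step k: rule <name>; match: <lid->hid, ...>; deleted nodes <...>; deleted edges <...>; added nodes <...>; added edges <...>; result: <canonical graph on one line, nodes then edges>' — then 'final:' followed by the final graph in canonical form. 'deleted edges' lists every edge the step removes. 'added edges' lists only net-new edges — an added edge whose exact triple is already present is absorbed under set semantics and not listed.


step 1: rule r1; match: 0->8, 1->0, 2->3, 3->4; deleted nodes 8; deleted edges (8,0,c); (8,3,c); (8,4,c); added nodes 10, 11, 12, 13, 14, 15, 16; added edges (13,0,c); (13,10,c); (13,12,c); (14,3,c); (14,10,c); (14,11,c); (15,4,c); (15,11,c); (15,12,c); (16,10,c); (16,11,c); (16,12,c); result: nodes: 0:vx, 1:vx, 2:vx, 3:vx, 4:vx, 5:vx, 6:vx, 7:tri, 9:tri, 10:vx, 11:vx, 12:vx, 13:tri, 14:tri, 15:tri, 16:tri edges: (7,0,c); (7,1,c); (7,3,ck); (7,4,c); (9,1,c); (9,2,c); (9,3,c); (9,4,ck); (13,0,c); (13,10,c); (13,12,c); (14,3,c); (14,10,c); (14,11,c); (15,4,c); (15,11,c); (15,12,c); (16,10,c); (16,11,c); (16,12,c)
step 2: rule r1; match: 0->13, 1->0, 2->10, 3->12; deleted nodes 13; deleted edges (13,0,c); (13,10,c); (13,12,c); added nodes 17, 18, 19, 20, 21, 22, 23; added edges (20,0,c); (20,17,c); (20,19,c); (21,10,c); (21,17,c); (21,18,c); (22,12,c); (22,18,c); (22,19,c); (23,17,c); (23,18,c); (23,19,c); result: nodes: 0:vx, 1:vx, 2:vx, 3:vx, 4:vx, 5:vx, 6:vx, 7:tri, 9:tri, 10:vx, 11:vx, 12:vx, 14:tri, 15:tri, 16:tri, 17:vx, 18:vx, 19:vx, 20:tri, 21:tri, 22:tri, 23:tri edges: (7,0,c); (7,1,c); (7,3,ck); (7,4,c); (9,1,c); (9,2,c); (9,3,c); (9,4,ck); (14,3,c); (14,10,c); (14,11,c); (15,4,c); (15,11,c); (15,12,c); (16,10,c); (16,11,c); (16,12,c); (20,0,c); (20,17,c); (20,19,c); (21,10,c); (21,17,c); (21,18,c); (22,12,c); (22,18,c); (22,19,c); (23,17,c); (23,18,c); (23,19,c)
final:
nodes: 0:vx, 1:vx, 2:vx, 3:vx, 4:vx, 5:vx, 6:vx, 7:tri, 9:tri, 10:vx, 11:vx, 12:vx, 14:tri, 15:tri, 16:tri, 17:vx, 18:vx, 19:vx, 20:tri, 21:tri, 22:tri, 23:tri
edges: (7,0,c); (7,1,c); (7,3,ck); (7,4,c); (9,1,c); (9,2,c); (9,3,c); (9,4,ck); (14,3,c); (14,10,c); (14,11,c); (15,4,c); (15,11,c); (15,12,c); (16,10,c); (16,11,c); (16,12,c); (20,0,c); (20,17,c); (20,19,c); (21,10,c); (21,17,c); (21,18,c); (22,12,c); (22,18,c); (22,19,c); (23,17,c); (23,18,c); (23,19,c)


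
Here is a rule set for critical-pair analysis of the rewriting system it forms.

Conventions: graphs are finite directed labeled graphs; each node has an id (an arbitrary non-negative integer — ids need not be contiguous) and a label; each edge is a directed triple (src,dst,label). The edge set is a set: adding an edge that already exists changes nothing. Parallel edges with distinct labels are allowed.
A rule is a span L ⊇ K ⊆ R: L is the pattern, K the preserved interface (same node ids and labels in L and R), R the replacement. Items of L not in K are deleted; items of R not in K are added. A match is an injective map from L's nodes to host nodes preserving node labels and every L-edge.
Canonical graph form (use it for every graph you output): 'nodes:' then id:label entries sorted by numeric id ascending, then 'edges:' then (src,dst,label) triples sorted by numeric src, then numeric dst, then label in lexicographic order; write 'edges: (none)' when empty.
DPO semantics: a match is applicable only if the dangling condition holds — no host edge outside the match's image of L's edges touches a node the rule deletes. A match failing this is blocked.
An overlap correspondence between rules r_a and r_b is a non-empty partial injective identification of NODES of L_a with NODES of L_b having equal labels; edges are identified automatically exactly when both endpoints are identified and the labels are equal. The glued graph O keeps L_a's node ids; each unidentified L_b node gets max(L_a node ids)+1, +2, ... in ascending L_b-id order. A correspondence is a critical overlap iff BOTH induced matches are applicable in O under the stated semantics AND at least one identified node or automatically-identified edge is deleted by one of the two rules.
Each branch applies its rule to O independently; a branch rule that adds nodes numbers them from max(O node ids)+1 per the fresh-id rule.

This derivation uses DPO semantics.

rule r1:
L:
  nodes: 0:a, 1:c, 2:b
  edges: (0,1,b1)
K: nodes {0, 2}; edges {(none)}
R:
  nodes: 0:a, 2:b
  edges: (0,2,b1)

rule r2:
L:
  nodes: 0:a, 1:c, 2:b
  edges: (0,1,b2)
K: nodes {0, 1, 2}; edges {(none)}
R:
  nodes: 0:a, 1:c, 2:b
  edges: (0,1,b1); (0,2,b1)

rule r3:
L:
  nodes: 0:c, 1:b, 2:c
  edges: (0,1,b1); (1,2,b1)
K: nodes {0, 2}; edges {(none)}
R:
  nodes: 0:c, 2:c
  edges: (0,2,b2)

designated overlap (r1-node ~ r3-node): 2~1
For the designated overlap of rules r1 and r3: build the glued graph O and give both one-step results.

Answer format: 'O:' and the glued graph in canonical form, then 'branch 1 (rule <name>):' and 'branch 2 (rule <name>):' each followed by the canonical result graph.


O:
nodes: 0:a, 1:c, 2:b, 3:c, 4:c
edges: (0,1,b1); (2,4,b1); (3,2,b1)
branch 1 (rule r1):
nodes: 0:a, 2:b, 3:c, 4:c
edges: (0,2,b1); (2,4,b1); (3,2,b1)
branch 2 (rule r3):
nodes: 0:a, 1:c, 3:c, 4:c
edges: (0,1,b1); (3,4,b2)


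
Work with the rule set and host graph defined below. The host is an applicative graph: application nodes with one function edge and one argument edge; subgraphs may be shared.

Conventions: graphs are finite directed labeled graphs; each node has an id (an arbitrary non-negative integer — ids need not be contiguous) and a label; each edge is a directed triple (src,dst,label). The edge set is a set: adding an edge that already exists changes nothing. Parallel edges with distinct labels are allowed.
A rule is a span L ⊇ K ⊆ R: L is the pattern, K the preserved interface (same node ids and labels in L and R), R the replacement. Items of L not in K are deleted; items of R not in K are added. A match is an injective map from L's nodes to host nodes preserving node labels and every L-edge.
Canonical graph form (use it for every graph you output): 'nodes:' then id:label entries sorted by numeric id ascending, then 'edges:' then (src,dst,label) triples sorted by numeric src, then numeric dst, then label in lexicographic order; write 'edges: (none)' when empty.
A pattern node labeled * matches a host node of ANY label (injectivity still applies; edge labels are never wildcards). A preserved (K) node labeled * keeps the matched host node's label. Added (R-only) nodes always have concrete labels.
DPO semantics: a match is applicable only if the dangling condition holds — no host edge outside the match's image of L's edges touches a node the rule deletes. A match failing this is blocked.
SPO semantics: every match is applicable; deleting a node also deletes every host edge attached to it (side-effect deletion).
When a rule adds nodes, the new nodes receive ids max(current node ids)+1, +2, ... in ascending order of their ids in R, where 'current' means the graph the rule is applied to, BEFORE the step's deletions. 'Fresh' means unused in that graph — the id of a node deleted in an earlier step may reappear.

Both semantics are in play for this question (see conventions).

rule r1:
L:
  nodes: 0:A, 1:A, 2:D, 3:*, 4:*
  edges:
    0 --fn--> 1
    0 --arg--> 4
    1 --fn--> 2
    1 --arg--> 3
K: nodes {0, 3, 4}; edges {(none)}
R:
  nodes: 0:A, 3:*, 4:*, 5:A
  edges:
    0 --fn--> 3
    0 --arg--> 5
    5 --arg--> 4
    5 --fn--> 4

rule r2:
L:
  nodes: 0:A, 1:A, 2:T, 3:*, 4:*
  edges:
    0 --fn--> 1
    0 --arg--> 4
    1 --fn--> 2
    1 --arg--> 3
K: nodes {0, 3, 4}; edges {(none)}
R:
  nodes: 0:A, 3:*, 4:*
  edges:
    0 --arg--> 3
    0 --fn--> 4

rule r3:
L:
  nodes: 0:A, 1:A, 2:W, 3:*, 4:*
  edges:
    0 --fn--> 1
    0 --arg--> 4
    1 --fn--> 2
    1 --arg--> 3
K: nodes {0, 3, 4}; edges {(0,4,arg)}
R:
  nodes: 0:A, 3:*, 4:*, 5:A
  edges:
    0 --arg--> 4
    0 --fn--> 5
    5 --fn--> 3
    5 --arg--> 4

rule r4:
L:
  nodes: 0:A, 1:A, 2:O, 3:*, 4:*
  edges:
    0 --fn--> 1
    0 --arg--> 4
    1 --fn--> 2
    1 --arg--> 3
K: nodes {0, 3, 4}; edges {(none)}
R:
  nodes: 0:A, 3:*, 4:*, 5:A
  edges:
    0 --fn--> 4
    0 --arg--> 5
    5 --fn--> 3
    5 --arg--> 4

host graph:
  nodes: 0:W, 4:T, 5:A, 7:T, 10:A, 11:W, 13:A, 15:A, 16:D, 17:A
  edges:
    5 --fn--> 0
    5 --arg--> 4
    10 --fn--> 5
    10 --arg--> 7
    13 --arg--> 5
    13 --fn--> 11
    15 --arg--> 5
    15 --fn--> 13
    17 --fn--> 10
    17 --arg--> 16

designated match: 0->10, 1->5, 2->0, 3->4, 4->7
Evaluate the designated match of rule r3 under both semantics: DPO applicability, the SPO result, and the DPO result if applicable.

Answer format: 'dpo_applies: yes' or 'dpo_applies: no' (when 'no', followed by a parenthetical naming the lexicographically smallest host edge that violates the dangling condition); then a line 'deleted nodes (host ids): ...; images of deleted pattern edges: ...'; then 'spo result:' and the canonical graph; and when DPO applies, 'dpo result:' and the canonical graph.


dpo_applies: no
(the rule deletes node 5, which keeps host edge (13,5,arg) outside the match image — the dangling condition fails, DPO blocks; SPO proceeds and side-deletes such edges)
deleted nodes (host ids): 0, 5; images of deleted pattern edges: (5,0,fn); (5,4,arg); (10,5,fn)
spo result:
nodes: 4:T, 7:T, 10:A, 11:W, 13:A, 15:A, 16:D, 17:A, 18:A
edges: (10,7,arg); (10,18,fn); (13,11,fn); (15,13,fn); (17,10,fn); (17,16,arg); (18,4,fn); (18,7,arg)


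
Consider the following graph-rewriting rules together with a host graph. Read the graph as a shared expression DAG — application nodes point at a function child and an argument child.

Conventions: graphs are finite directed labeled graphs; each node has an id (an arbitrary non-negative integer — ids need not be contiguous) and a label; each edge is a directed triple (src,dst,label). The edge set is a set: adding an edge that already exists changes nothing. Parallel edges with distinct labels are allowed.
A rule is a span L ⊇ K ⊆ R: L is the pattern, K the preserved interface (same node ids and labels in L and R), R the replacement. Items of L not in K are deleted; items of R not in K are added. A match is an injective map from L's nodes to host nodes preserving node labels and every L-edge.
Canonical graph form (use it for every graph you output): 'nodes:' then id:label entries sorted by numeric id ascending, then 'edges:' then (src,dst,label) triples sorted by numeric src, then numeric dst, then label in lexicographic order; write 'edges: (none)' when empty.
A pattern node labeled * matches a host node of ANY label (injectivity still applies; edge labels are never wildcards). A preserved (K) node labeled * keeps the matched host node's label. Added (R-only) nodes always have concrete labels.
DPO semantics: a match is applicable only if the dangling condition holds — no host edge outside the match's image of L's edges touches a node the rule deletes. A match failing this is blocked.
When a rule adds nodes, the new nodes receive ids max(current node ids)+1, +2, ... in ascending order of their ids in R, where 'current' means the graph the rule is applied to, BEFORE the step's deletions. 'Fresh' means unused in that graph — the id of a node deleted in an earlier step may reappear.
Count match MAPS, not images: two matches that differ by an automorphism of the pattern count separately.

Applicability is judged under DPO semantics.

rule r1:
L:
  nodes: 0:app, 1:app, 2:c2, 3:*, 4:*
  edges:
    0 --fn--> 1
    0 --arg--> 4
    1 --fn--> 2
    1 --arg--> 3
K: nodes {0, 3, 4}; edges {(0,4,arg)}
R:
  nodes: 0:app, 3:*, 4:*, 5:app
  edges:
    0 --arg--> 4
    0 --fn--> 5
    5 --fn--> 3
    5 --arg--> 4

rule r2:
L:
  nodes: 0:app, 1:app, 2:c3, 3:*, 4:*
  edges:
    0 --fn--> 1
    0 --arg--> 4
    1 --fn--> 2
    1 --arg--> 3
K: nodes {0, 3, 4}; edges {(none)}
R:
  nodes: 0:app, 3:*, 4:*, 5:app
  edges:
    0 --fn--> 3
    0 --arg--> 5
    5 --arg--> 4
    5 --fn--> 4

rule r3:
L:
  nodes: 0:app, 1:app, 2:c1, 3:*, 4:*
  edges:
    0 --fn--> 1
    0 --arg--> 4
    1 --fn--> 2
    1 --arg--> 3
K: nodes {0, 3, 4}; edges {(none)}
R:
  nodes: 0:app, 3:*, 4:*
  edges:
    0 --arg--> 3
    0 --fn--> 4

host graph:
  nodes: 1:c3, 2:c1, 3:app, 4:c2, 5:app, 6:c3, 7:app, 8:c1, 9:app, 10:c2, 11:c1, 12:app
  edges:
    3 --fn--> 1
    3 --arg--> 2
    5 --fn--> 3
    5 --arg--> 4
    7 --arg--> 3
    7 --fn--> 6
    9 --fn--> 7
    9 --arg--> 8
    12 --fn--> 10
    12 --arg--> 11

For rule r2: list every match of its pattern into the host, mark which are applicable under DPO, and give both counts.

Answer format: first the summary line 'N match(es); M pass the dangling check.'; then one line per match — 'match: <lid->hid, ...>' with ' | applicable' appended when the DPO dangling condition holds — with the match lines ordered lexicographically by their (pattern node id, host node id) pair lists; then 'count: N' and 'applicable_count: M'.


2 match(es); 1 pass the dangling check.
match: 0->5, 1->3, 2->1, 3->2, 4->4
match: 0->9, 1->7, 2->6, 3->3, 4->8 | applicable
count: 2
applicable_count: 1


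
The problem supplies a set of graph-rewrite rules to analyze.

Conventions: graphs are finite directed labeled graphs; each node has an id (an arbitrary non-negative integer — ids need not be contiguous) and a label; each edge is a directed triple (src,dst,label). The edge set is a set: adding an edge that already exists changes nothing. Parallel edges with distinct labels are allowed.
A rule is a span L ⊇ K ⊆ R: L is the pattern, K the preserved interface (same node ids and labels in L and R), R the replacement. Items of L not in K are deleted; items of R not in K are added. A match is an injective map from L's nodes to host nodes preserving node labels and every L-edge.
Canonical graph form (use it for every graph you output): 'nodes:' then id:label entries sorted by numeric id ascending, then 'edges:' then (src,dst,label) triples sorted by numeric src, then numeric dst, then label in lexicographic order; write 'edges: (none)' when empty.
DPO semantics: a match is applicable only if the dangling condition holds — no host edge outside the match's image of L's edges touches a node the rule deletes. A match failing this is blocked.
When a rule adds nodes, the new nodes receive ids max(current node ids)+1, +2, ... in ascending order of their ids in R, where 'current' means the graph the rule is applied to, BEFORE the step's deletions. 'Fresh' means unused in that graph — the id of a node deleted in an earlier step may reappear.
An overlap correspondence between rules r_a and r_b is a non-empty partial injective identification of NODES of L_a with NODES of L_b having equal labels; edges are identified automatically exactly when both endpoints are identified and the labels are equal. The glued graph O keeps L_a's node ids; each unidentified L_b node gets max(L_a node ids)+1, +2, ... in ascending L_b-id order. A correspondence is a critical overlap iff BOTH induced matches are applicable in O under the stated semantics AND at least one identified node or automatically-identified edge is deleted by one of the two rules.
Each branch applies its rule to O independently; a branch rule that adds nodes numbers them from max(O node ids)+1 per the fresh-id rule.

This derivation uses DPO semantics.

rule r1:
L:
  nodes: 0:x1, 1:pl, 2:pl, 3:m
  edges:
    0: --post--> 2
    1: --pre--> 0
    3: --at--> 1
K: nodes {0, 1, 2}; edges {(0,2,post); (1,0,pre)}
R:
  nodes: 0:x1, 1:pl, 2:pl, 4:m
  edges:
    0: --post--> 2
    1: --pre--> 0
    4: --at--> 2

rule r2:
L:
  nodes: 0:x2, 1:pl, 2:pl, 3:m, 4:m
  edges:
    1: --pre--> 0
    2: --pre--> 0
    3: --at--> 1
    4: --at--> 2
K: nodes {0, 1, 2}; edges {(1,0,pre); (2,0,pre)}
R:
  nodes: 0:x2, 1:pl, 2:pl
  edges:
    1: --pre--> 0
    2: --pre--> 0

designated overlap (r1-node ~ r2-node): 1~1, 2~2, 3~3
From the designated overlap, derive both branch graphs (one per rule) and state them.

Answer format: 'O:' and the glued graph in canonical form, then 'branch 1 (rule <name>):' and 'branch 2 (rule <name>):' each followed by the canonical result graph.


O:
nodes: 0:x1, 1:pl, 2:pl, 3:m, 4:x2, 5:m
edges: (0,2,post); (1,0,pre); (1,4,pre); (2,4,pre); (3,1,at); (5,2,at)
branch 1 (rule r1):
nodes: 0:x1, 1:pl, 2:pl, 4:x2, 5:m, 6:m
edges: (0,2,post); (1,0,pre); (1,4,pre); (2,4,pre); (5,2,at); (6,2,at)
branch 2 (rule r2):
nodes: 0:x1, 1:pl, 2:pl, 4:x2
edges: (0,2,post); (1,0,pre); (1,4,pre); (2,4,pre)


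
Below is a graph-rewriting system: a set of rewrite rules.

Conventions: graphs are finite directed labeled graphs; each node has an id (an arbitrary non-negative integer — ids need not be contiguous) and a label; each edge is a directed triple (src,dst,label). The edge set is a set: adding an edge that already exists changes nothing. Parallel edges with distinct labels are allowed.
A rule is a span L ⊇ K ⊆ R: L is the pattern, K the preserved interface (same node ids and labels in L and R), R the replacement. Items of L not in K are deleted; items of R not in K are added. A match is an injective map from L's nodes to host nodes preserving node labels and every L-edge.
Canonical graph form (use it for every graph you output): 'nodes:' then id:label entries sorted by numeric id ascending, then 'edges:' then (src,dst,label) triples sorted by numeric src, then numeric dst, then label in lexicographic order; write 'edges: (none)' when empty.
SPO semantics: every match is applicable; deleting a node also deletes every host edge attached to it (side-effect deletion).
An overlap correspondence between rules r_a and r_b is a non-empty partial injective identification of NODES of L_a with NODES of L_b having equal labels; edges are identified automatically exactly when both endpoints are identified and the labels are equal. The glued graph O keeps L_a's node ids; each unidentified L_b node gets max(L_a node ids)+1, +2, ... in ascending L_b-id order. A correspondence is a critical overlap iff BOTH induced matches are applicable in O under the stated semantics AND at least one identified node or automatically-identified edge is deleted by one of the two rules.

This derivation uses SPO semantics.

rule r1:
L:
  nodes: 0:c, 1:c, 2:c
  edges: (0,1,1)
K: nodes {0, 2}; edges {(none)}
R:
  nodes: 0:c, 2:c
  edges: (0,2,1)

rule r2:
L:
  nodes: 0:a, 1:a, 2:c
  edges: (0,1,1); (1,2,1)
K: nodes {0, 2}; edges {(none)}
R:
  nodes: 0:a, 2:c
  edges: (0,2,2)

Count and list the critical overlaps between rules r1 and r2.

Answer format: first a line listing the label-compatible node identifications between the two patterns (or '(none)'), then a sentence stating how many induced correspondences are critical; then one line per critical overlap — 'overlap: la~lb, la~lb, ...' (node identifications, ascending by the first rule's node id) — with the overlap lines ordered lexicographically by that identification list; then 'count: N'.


label-compatible node identifications between L(r1) and L(r2): 0~2, 1~2, 2~2
1 of the induced correspondences is a critical overlap of r1 and r2.
overlap: 1~2
count: 1


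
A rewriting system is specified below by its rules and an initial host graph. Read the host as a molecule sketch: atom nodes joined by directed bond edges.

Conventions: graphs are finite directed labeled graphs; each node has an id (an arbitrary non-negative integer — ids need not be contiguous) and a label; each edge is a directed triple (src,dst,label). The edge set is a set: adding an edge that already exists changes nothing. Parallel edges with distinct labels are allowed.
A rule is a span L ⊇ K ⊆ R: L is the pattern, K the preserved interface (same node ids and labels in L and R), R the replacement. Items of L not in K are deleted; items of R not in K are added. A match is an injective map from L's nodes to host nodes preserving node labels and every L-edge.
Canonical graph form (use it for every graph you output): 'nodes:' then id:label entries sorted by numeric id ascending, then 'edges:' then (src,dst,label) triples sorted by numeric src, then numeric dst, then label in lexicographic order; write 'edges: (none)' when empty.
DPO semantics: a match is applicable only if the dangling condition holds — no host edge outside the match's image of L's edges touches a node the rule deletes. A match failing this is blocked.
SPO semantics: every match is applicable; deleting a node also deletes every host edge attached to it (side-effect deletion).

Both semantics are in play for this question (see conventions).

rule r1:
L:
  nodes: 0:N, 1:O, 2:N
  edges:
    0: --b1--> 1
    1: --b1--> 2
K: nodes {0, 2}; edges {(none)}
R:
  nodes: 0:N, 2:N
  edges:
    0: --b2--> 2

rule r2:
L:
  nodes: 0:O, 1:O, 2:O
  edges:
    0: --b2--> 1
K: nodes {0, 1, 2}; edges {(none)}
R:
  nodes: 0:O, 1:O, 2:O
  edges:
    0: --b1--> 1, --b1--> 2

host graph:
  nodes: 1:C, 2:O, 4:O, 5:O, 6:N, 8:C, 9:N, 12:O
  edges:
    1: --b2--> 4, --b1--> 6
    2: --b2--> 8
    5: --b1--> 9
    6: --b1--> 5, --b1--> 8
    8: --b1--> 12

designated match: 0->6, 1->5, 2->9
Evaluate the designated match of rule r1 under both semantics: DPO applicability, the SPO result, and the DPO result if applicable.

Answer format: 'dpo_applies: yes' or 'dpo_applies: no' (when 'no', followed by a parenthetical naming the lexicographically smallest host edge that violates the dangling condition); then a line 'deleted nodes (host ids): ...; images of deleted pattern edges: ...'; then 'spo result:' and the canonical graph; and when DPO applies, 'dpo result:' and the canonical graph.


dpo_applies: yes
deleted nodes (host ids): 5; images of deleted pattern edges: (5,9,b1); (6,5,b1)
spo result:
nodes: 1:C, 2:O, 4:O, 6:N, 8:C, 9:N, 12:O
edges: (1,4,b2); (1,6,b1); (2,8,b2); (6,8,b1); (6,9,b2); (8,12,b1)
dpo result:
nodes: 1:C, 2:O, 4:O, 6:N, 8:C, 9:N, 12:O
edges: (1,4,b2); (1,6,b1); (2,8,b2); (6,8,b1); (6,9,b2); (8,12,b1)


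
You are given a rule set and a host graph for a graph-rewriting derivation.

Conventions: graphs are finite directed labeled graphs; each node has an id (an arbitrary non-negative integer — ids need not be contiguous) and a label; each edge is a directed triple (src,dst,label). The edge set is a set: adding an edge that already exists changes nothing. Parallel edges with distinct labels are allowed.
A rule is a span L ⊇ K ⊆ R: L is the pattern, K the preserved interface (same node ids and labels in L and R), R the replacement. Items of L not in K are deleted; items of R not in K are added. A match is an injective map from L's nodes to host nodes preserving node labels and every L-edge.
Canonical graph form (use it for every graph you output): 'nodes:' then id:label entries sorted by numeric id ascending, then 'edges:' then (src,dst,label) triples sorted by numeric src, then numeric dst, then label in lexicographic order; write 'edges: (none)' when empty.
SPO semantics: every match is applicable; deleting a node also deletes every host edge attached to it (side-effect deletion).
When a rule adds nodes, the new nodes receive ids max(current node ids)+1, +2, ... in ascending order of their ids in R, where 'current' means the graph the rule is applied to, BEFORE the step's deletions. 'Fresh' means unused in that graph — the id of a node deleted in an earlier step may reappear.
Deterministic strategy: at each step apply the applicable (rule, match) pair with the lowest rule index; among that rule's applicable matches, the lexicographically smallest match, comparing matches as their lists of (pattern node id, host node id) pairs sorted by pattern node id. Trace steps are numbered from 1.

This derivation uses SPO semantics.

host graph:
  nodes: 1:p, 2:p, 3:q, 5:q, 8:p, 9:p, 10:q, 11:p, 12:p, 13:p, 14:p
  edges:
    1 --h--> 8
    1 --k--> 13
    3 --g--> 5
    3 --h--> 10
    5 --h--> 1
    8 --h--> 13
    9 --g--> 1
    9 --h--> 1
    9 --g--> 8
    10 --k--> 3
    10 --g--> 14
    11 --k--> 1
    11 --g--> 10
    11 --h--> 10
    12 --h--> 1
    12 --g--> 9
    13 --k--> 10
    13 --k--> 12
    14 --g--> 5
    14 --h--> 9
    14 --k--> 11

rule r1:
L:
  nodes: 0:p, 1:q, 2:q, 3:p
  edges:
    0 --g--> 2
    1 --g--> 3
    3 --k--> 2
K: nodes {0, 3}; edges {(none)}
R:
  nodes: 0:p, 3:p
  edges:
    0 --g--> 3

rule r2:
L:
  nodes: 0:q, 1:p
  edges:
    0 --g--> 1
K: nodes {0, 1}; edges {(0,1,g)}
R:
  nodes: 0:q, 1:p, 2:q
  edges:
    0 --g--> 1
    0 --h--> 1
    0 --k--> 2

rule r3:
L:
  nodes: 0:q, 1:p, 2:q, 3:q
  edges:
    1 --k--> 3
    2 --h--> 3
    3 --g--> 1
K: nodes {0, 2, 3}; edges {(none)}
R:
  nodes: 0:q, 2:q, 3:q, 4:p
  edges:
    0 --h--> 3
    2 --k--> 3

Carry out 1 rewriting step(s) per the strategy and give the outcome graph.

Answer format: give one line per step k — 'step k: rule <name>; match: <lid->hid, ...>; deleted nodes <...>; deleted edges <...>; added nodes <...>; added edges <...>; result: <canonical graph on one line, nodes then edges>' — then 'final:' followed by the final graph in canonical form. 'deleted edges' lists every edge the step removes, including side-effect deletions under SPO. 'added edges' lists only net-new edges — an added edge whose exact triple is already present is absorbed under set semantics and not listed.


step 1: rule r2; match: 0->10, 1->14; deleted nodes (none); deleted edges (none); added nodes 15; added edges (10,14,h); (10,15,k); result: nodes: 1:p, 2:p, 3:q, 5:q, 8:p, 9:p, 10:q, 11:p, 12:p, 13:p, 14:p, 15:q edges: (1,8,h); (1,13,k); (3,5,g); (3,10,h); (5,1,h); (8,13,h); (9,1,g); (9,1,h); (9,8,g); (10,3,k); (10,14,g); (10,14,h); (10,15,k); (11,1,k); (11,10,g); (11,10,h); (12,1,h); (12,9,g); (13,10,k); (13,12,k); (14,5,g); (14,9,h); (14,11,k)
final:
nodes: 1:p, 2:p, 3:q, 5:q, 8:p, 9:p, 10:q, 11:p, 12:p, 13:p, 14:p, 15:q
edges: (1,8,h); (1,13,k); (3,5,g); (3,10,h); (5,1,h); (8,13,h); (9,1,g); (9,1,h); (9,8,g); (10,3,k); (10,14,g); (10,14,h); (10,15,k); (11,1,k); (11,10,g); (11,10,h); (12,1,h); (12,9,g); (13,10,k); (13,12,k); (14,5,g); (14,9,h); (14,11,k)
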